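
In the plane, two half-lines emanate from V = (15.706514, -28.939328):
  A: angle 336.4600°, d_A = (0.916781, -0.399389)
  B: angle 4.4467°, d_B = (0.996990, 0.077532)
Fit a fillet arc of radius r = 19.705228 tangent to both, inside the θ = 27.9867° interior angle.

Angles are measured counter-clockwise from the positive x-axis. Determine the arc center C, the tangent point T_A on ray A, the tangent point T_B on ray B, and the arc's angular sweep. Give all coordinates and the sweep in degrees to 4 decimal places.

bisector direction at 350.4534° = (0.986151,-0.165851)
center distance |VC| = r/sin(θ/2) = 19.705228/sin(13.9933°) = 81.490786
C = V + |VC|·bis = (96.0687,-42.4546)
T_A = V + ((C−V)·d_A)·d_A = V + 79.0724·d_A = (88.1987,-60.5200)
T_B = V + ((C−V)·d_B)·d_B = V + 79.0724·d_B = (94.5409,-22.8087)
sweep = 180° − θ = 152.0133°

center=(96.0687,-42.4546) T_A=(88.1987,-60.5200) T_B=(94.5409,-22.8087) sweep=152.0133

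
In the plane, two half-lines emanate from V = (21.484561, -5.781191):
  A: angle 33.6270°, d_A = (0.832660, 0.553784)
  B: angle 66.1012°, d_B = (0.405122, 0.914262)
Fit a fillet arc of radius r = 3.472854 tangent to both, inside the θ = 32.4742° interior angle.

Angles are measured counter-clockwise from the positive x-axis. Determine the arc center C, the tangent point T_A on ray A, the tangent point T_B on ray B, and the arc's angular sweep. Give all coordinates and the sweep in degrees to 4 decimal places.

center=(29.4907,3.7143) T_A=(31.4139,0.8226) T_B=(26.3156,5.1212) sweep=147.5258

bisector direction at 49.8641° = (0.644603,0.764518)
center distance |VC| = r/sin(θ/2) = 3.472854/sin(16.2371°) = 12.420223
C = V + |VC|·bis = (29.4907,3.7143)
T_A = V + ((C−V)·d_A)·d_A = V + 11.9248·d_A = (31.4139,0.8226)
T_B = V + ((C−V)·d_B)·d_B = V + 11.9248·d_B = (26.3156,5.1212)
sweep = 180° − θ = 147.5258°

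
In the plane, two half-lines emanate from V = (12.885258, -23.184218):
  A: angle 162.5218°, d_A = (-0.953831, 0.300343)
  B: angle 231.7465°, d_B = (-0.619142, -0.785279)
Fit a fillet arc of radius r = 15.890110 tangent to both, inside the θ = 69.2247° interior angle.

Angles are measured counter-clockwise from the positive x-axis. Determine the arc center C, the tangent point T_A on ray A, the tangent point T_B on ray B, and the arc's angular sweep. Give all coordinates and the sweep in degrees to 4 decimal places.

bisector direction at 197.1342° = (-0.955618,-0.294610)
center distance |VC| = r/sin(θ/2) = 15.890110/sin(34.6123°) = 27.974504
C = V + |VC|·bis = (-13.8477,-31.4258)
T_A = V + ((C−V)·d_A)·d_A = V + 23.0234·d_A = (-9.0752,-16.2693)
T_B = V + ((C−V)·d_B)·d_B = V + 23.0234·d_B = (-1.3695,-41.2640)
sweep = 180° − θ = 110.7753°

center=(-13.8477,-31.4258) T_A=(-9.0752,-16.2693) T_B=(-1.3695,-41.2640) sweep=110.7753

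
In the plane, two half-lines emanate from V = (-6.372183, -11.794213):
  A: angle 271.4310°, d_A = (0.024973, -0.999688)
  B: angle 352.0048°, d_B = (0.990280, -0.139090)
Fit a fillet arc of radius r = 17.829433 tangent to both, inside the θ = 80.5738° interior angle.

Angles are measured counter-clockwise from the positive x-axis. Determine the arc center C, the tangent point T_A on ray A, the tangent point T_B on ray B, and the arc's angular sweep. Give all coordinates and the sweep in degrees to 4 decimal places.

center=(11.9770,-32.3759) T_A=(-5.8469,-32.8211) T_B=(14.4569,-14.7198) sweep=99.4262

bisector direction at 311.7179° = (0.665464,-0.746430)
center distance |VC| = r/sin(θ/2) = 17.829433/sin(40.2869°) = 27.573475
C = V + |VC|·bis = (11.9770,-32.3759)
T_A = V + ((C−V)·d_A)·d_A = V + 21.0335·d_A = (-5.8469,-32.8211)
T_B = V + ((C−V)·d_B)·d_B = V + 21.0335·d_B = (14.4569,-14.7198)
sweep = 180° − θ = 99.4262°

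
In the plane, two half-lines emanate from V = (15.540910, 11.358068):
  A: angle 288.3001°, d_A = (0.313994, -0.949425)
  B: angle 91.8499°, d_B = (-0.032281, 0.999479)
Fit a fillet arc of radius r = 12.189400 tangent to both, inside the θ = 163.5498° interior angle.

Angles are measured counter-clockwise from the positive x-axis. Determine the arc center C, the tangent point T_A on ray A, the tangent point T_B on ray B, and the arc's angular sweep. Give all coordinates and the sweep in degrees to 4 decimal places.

center=(27.6671,13.5126) T_A=(16.0942,9.6852) T_B=(15.4840,13.1191) sweep=16.4502

bisector direction at 10.0750° = (0.984580,0.174937)
center distance |VC| = r/sin(θ/2) = 12.189400/sin(81.7749°) = 12.316088
C = V + |VC|·bis = (27.6671,13.5126)
T_A = V + ((C−V)·d_A)·d_A = V + 1.7620·d_A = (16.0942,9.6852)
T_B = V + ((C−V)·d_B)·d_B = V + 1.7620·d_B = (15.4840,13.1191)
sweep = 180° − θ = 16.4502°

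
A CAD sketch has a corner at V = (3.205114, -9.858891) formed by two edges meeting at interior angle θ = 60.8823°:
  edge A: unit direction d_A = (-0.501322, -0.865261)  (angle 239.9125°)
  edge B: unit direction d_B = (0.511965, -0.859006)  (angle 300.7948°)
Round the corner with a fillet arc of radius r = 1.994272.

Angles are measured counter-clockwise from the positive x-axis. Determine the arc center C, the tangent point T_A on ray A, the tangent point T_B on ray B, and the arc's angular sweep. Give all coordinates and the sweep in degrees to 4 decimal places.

center=(3.2294,-13.7950) T_A=(1.5038,-12.7952) T_B=(4.9425,-12.7740) sweep=119.1177

bisector direction at 270.3537° = (0.006172,-0.999981)
center distance |VC| = r/sin(θ/2) = 1.994272/sin(30.4412°) = 3.936169
C = V + |VC|·bis = (3.2294,-13.7950)
T_A = V + ((C−V)·d_A)·d_A = V + 3.3936·d_A = (1.5038,-12.7952)
T_B = V + ((C−V)·d_B)·d_B = V + 3.3936·d_B = (4.9425,-12.7740)
sweep = 180° − θ = 119.1177°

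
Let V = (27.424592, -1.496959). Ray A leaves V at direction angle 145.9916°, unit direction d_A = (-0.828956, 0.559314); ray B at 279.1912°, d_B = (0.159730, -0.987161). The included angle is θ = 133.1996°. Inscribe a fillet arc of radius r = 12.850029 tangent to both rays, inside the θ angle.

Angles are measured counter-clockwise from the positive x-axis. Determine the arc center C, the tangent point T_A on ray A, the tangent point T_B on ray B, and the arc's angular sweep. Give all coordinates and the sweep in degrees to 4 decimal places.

bisector direction at 212.5914° = (-0.842533,-0.538644)
center distance |VC| = r/sin(θ/2) = 12.850029/sin(66.5998°) = 14.001617
C = V + |VC|·bis = (15.6278,-9.0389)
T_A = V + ((C−V)·d_A)·d_A = V + 5.5608·d_A = (22.8150,1.6133)
T_B = V + ((C−V)·d_B)·d_B = V + 5.5608·d_B = (28.3128,-6.9863)
sweep = 180° − θ = 46.8004°

center=(15.6278,-9.0389) T_A=(22.8150,1.6133) T_B=(28.3128,-6.9863) sweep=46.8004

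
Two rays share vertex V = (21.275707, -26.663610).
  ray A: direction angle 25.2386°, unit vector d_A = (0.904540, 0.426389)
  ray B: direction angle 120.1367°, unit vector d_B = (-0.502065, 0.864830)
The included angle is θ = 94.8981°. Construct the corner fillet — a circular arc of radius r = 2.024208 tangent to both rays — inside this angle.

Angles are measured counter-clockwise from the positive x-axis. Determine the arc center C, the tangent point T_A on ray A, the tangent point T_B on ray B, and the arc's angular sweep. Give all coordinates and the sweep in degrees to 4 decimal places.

center=(22.0934,-24.0403) T_A=(22.9565,-25.8713) T_B=(20.3428,-25.0566) sweep=85.1019

bisector direction at 72.6877° = (0.297581,0.954697)
center distance |VC| = r/sin(θ/2) = 2.024208/sin(47.4490°) = 2.747758
C = V + |VC|·bis = (22.0934,-24.0403)
T_A = V + ((C−V)·d_A)·d_A = V + 1.8582·d_A = (22.9565,-25.8713)
T_B = V + ((C−V)·d_B)·d_B = V + 1.8582·d_B = (20.3428,-25.0566)
sweep = 180° − θ = 85.1019°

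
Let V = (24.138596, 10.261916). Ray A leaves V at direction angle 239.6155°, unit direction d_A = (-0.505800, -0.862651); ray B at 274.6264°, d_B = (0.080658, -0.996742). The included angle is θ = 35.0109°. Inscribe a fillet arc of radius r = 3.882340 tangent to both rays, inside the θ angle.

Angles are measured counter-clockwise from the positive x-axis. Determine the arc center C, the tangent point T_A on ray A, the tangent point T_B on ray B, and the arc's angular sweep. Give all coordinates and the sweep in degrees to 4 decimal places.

bisector direction at 257.1210° = (-0.222894,-0.974843)
center distance |VC| = r/sin(θ/2) = 3.882340/sin(17.5054°) = 12.906865
C = V + |VC|·bis = (21.2617,-2.3202)
T_A = V + ((C−V)·d_A)·d_A = V + 12.3091·d_A = (17.9126,-0.3566)
T_B = V + ((C−V)·d_B)·d_B = V + 12.3091·d_B = (25.1314,-2.0071)
sweep = 180° − θ = 144.9891°

center=(21.2617,-2.3202) T_A=(17.9126,-0.3566) T_B=(25.1314,-2.0071) sweep=144.9891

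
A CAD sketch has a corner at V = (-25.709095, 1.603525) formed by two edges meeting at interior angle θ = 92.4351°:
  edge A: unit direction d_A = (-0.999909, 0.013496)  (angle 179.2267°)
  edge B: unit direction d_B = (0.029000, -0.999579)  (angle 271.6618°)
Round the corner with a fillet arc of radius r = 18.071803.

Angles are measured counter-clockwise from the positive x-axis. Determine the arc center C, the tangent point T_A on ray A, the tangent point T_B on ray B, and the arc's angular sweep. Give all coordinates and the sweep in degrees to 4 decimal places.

bisector direction at 225.4443° = (-0.701603,-0.712568)
center distance |VC| = r/sin(θ/2) = 18.071803/sin(46.2176°) = 25.031162
C = V + |VC|·bis = (-43.2710,-16.2329)
T_A = V + ((C−V)·d_A)·d_A = V + 17.3196·d_A = (-43.0271,1.8373)
T_B = V + ((C−V)·d_B)·d_B = V + 17.3196·d_B = (-25.2068,-15.7088)
sweep = 180° − θ = 87.5649°

center=(-43.2710,-16.2329) T_A=(-43.0271,1.8373) T_B=(-25.2068,-15.7088) sweep=87.5649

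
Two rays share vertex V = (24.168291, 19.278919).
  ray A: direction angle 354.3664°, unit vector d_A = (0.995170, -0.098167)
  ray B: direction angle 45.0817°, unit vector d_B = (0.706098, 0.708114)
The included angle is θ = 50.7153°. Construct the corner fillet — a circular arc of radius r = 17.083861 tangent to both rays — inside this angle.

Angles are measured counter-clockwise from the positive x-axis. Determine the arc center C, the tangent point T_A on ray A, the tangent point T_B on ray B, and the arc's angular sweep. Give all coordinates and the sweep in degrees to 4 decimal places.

bisector direction at 19.7241° = (0.941329,0.337490)
center distance |VC| = r/sin(θ/2) = 17.083861/sin(25.3576°) = 39.890648
C = V + |VC|·bis = (61.7185,32.7416)
T_A = V + ((C−V)·d_A)·d_A = V + 36.0473·d_A = (60.0415,15.7403)
T_B = V + ((C−V)·d_B)·d_B = V + 36.0473·d_B = (49.6212,44.8045)
sweep = 180° − θ = 129.2847°

center=(61.7185,32.7416) T_A=(60.0415,15.7403) T_B=(49.6212,44.8045) sweep=129.2847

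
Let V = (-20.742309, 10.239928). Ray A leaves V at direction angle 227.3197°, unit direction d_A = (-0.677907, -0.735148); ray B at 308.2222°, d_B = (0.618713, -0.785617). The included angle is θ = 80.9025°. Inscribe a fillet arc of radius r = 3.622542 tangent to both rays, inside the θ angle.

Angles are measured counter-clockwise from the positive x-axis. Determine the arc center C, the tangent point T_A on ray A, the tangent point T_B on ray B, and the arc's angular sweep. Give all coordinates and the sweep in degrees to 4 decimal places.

bisector direction at 267.7710° = (-0.038894,-0.999243)
center distance |VC| = r/sin(θ/2) = 3.622542/sin(40.4513°) = 5.583442
C = V + |VC|·bis = (-20.9595,4.6607)
T_A = V + ((C−V)·d_A)·d_A = V + 4.2488·d_A = (-23.6226,7.1165)
T_B = V + ((C−V)·d_B)·d_B = V + 4.2488·d_B = (-18.1135,6.9020)
sweep = 180° − θ = 99.0975°

center=(-20.9595,4.6607) T_A=(-23.6226,7.1165) T_B=(-18.1135,6.9020) sweep=99.0975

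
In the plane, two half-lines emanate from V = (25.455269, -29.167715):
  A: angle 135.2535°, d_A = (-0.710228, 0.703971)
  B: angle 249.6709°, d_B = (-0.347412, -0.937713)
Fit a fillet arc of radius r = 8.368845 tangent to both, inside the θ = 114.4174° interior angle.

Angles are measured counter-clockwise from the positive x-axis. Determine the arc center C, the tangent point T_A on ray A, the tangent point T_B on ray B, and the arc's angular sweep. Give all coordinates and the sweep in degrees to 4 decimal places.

bisector direction at 192.4622° = (-0.976439,-0.215795)
center distance |VC| = r/sin(θ/2) = 8.368845/sin(57.2087°) = 9.955221
C = V + |VC|·bis = (15.7346,-31.3160)
T_A = V + ((C−V)·d_A)·d_A = V + 5.3916·d_A = (21.6260,-25.3722)
T_B = V + ((C−V)·d_B)·d_B = V + 5.3916·d_B = (23.5822,-34.2234)
sweep = 180° − θ = 65.5826°

center=(15.7346,-31.3160) T_A=(21.6260,-25.3722) T_B=(23.5822,-34.2234) sweep=65.5826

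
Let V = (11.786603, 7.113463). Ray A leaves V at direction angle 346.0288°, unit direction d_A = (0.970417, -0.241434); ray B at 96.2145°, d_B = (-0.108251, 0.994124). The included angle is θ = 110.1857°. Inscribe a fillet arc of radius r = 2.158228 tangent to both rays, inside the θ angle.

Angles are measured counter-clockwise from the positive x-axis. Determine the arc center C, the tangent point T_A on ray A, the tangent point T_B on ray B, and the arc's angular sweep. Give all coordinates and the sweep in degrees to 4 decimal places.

center=(13.7691,8.8442) T_A=(13.2481,6.7499) T_B=(11.6236,8.6106) sweep=69.8143

bisector direction at 41.1216° = (0.753315,0.657660)
center distance |VC| = r/sin(θ/2) = 2.158228/sin(55.0928°) = 2.631727
C = V + |VC|·bis = (13.7691,8.8442)
T_A = V + ((C−V)·d_A)·d_A = V + 1.5060·d_A = (13.2481,6.7499)
T_B = V + ((C−V)·d_B)·d_B = V + 1.5060·d_B = (11.6236,8.6106)
sweep = 180° − θ = 69.8143°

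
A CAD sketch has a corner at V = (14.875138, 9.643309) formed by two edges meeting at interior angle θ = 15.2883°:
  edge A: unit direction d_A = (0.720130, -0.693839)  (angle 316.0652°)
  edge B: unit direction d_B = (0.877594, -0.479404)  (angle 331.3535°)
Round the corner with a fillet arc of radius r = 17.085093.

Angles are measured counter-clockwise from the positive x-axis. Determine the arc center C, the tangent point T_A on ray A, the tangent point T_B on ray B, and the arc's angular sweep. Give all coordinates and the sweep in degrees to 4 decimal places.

bisector direction at 323.7093° = (0.806025,-0.591882)
center distance |VC| = r/sin(θ/2) = 17.085093/sin(7.6441°) = 128.439892
C = V + |VC|·bis = (118.4009,-66.3779)
T_A = V + ((C−V)·d_A)·d_A = V + 127.2985·d_A = (106.5466,-78.6814)
T_B = V + ((C−V)·d_B)·d_B = V + 127.2985·d_B = (126.5916,-51.3841)
sweep = 180° − θ = 164.7117°

center=(118.4009,-66.3779) T_A=(106.5466,-78.6814) T_B=(126.5916,-51.3841) sweep=164.7117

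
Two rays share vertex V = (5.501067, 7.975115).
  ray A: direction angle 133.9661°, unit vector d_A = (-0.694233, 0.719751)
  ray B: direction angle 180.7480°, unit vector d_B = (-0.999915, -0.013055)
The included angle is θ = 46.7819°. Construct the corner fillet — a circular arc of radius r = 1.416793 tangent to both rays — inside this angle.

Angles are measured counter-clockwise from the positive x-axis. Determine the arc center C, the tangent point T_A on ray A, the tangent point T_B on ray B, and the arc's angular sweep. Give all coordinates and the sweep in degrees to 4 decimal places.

center=(2.2074,9.3490) T_A=(3.2272,10.3326) T_B=(2.2259,7.9324) sweep=133.2181

bisector direction at 157.3571° = (-0.922922,0.384987)
center distance |VC| = r/sin(θ/2) = 1.416793/sin(23.3910°) = 3.568722
C = V + |VC|·bis = (2.2074,9.3490)
T_A = V + ((C−V)·d_A)·d_A = V + 3.2754·d_A = (3.2272,10.3326)
T_B = V + ((C−V)·d_B)·d_B = V + 3.2754·d_B = (2.2259,7.9324)
sweep = 180° − θ = 133.2181°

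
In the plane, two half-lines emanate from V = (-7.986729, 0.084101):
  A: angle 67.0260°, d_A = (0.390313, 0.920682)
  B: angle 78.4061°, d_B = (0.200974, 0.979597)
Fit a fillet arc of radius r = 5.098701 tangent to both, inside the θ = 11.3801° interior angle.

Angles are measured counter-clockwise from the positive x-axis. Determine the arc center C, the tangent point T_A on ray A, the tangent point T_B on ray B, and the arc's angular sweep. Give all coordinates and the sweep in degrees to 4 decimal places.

center=(7.2922,49.1876) T_A=(11.9865,47.1975) T_B=(2.2976,50.2123) sweep=168.6199

bisector direction at 72.7160° = (0.297107,0.954844)
center distance |VC| = r/sin(θ/2) = 5.098701/sin(5.6901°) = 51.425699
C = V + |VC|·bis = (7.2922,49.1876)
T_A = V + ((C−V)·d_A)·d_A = V + 51.1723·d_A = (11.9865,47.1975)
T_B = V + ((C−V)·d_B)·d_B = V + 51.1723·d_B = (2.2976,50.2123)
sweep = 180° − θ = 168.6199°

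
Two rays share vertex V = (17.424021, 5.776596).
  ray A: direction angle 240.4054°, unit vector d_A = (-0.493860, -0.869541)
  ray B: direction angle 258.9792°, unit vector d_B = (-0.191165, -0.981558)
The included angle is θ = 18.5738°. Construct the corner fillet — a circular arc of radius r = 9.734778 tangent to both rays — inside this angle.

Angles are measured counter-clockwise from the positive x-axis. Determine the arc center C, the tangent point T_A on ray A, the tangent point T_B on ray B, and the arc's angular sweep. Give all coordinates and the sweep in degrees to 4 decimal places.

bisector direction at 249.6923° = (-0.347062,-0.937842)
center distance |VC| = r/sin(θ/2) = 9.734778/sin(9.2869°) = 60.322763
C = V + |VC|·bis = (-3.5117,-50.7966)
T_A = V + ((C−V)·d_A)·d_A = V + 59.5321·d_A = (-11.9765,-45.9890)
T_B = V + ((C−V)·d_B)·d_B = V + 59.5321·d_B = (6.0435,-52.6576)
sweep = 180° − θ = 161.4262°

center=(-3.5117,-50.7966) T_A=(-11.9765,-45.9890) T_B=(6.0435,-52.6576) sweep=161.4262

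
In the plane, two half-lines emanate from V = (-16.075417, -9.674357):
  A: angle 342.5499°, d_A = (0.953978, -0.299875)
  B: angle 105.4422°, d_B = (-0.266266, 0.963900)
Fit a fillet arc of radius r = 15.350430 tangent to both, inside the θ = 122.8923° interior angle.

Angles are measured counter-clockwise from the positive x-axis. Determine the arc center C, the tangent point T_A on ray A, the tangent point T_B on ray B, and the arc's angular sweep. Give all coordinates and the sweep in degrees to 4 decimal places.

bisector direction at 43.9960° = (0.719388,0.694609)
center distance |VC| = r/sin(θ/2) = 15.350430/sin(61.4462°) = 17.476075
C = V + |VC|·bis = (-3.5033,2.4647)
T_A = V + ((C−V)·d_A)·d_A = V + 8.3533·d_A = (-8.1066,-12.1793)
T_B = V + ((C−V)·d_B)·d_B = V + 8.3533·d_B = (-18.2996,-1.6226)
sweep = 180° − θ = 57.1077°

center=(-3.5033,2.4647) T_A=(-8.1066,-12.1793) T_B=(-18.2996,-1.6226) sweep=57.1077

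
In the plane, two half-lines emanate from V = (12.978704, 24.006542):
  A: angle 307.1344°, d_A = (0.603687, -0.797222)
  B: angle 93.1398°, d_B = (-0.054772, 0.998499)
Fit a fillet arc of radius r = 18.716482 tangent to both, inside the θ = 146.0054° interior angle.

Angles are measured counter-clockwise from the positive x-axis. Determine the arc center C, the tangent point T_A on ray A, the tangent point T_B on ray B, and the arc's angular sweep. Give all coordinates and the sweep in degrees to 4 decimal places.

center=(31.3537,30.7443) T_A=(16.4325,19.4454) T_B=(12.6653,29.7192) sweep=33.9946

bisector direction at 20.1371° = (0.938872,0.344268)
center distance |VC| = r/sin(θ/2) = 18.716482/sin(73.0027°) = 19.571389
C = V + |VC|·bis = (31.3537,30.7443)
T_A = V + ((C−V)·d_A)·d_A = V + 5.7212·d_A = (16.4325,19.4454)
T_B = V + ((C−V)·d_B)·d_B = V + 5.7212·d_B = (12.6653,29.7192)
sweep = 180° − θ = 33.9946°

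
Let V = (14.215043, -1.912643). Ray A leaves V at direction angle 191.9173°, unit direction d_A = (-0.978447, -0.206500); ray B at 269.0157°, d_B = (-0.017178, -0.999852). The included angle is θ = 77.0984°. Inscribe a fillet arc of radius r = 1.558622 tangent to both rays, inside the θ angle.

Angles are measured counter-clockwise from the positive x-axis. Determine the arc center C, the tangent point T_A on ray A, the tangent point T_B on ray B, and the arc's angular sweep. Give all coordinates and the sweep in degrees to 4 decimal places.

bisector direction at 230.4665° = (-0.636529,-0.771253)
center distance |VC| = r/sin(θ/2) = 1.558622/sin(38.5492°) = 2.501053
C = V + |VC|·bis = (12.6230,-3.8416)
T_A = V + ((C−V)·d_A)·d_A = V + 1.9560·d_A = (12.3012,-2.3166)
T_B = V + ((C−V)·d_B)·d_B = V + 1.9560·d_B = (14.1814,-3.8684)
sweep = 180° − θ = 102.9016°

center=(12.6230,-3.8416) T_A=(12.3012,-2.3166) T_B=(14.1814,-3.8684) sweep=102.9016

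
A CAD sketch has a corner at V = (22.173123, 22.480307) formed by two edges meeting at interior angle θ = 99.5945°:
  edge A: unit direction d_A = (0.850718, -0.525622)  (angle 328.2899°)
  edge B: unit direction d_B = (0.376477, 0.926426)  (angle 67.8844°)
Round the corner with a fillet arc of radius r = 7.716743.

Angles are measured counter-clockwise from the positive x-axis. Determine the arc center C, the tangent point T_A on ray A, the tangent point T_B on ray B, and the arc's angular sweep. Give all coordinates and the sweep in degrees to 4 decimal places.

bisector direction at 18.0872° = (0.950585,0.310463)
center distance |VC| = r/sin(θ/2) = 7.716743/sin(49.7972°) = 10.103556
C = V + |VC|·bis = (31.7774,25.6171)
T_A = V + ((C−V)·d_A)·d_A = V + 6.5218·d_A = (27.7213,19.0523)
T_B = V + ((C−V)·d_B)·d_B = V + 6.5218·d_B = (24.6284,28.5223)
sweep = 180° − θ = 80.4055°

center=(31.7774,25.6171) T_A=(27.7213,19.0523) T_B=(24.6284,28.5223) sweep=80.4055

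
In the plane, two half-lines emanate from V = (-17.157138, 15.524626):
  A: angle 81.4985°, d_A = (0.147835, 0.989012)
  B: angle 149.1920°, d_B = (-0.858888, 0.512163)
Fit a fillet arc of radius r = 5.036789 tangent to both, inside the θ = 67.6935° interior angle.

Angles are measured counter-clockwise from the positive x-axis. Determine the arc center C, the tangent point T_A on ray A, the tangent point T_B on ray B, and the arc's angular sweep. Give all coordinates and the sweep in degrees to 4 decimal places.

center=(-21.0283,23.6973) T_A=(-16.0468,22.9527) T_B=(-23.6079,19.3713) sweep=112.3065

bisector direction at 115.3452° = (-0.428072,0.903745)
center distance |VC| = r/sin(θ/2) = 5.036789/sin(33.8468°) = 9.043140
C = V + |VC|·bis = (-21.0283,23.6973)
T_A = V + ((C−V)·d_A)·d_A = V + 7.5106·d_A = (-16.0468,22.9527)
T_B = V + ((C−V)·d_B)·d_B = V + 7.5106·d_B = (-23.6079,19.3713)
sweep = 180° − θ = 112.3065°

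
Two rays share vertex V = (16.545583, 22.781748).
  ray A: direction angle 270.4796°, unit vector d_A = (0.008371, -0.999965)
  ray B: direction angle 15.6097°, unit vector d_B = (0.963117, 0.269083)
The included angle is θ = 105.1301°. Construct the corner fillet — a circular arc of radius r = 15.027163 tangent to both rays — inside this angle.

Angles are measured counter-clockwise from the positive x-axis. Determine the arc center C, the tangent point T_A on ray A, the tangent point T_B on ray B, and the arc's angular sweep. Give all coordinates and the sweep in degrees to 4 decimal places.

bisector direction at 323.0447° = (0.799104,-0.601192)
center distance |VC| = r/sin(θ/2) = 15.027163/sin(52.5650°) = 18.924850
C = V + |VC|·bis = (31.6685,11.4043)
T_A = V + ((C−V)·d_A)·d_A = V + 11.5037·d_A = (16.6419,11.2785)
T_B = V + ((C−V)·d_B)·d_B = V + 11.5037·d_B = (27.6250,25.8772)
sweep = 180° − θ = 74.8699°

center=(31.6685,11.4043) T_A=(16.6419,11.2785) T_B=(27.6250,25.8772) sweep=74.8699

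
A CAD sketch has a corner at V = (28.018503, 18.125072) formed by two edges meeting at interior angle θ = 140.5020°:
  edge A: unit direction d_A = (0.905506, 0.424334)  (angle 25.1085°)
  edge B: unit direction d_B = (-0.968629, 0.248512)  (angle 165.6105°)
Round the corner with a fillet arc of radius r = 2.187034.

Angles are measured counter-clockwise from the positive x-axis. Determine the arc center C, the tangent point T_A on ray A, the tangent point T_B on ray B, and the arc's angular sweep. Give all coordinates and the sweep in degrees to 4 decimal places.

bisector direction at 95.3595° = (-0.093405,0.995628)
center distance |VC| = r/sin(θ/2) = 2.187034/sin(70.2510°) = 2.323710
C = V + |VC|·bis = (27.8015,20.4386)
T_A = V + ((C−V)·d_A)·d_A = V + 0.7852·d_A = (28.7295,18.4583)
T_B = V + ((C−V)·d_B)·d_B = V + 0.7852·d_B = (27.2580,18.3202)
sweep = 180° − θ = 39.4980°

center=(27.8015,20.4386) T_A=(28.7295,18.4583) T_B=(27.2580,18.3202) sweep=39.4980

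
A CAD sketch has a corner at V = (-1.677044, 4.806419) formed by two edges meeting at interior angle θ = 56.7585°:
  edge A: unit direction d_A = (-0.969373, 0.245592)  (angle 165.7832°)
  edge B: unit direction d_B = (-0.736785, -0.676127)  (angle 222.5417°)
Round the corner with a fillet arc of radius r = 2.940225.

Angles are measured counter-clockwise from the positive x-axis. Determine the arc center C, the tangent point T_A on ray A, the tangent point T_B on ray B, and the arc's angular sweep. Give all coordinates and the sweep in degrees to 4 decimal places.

center=(-7.6750,3.2929) T_A=(-6.9529,6.1431) T_B=(-5.6870,1.1266) sweep=123.2415

bisector direction at 194.1625° = (-0.969606,-0.244672)
center distance |VC| = r/sin(θ/2) = 2.940225/sin(28.3792°) = 6.185967
C = V + |VC|·bis = (-7.6750,3.2929)
T_A = V + ((C−V)·d_A)·d_A = V + 5.4425·d_A = (-6.9529,6.1431)
T_B = V + ((C−V)·d_B)·d_B = V + 5.4425·d_B = (-5.6870,1.1266)
sweep = 180° − θ = 123.2415°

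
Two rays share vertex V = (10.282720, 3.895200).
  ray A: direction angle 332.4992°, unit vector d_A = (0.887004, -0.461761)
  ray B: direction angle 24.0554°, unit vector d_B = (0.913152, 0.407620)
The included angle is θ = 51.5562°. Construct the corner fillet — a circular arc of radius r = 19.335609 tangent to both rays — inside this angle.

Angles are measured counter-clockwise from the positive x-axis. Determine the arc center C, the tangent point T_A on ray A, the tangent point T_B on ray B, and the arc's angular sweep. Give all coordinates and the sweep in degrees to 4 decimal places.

bisector direction at 358.2773° = (0.999548,-0.030062)
center distance |VC| = r/sin(θ/2) = 19.335609/sin(25.7781°) = 44.461232
C = V + |VC|·bis = (54.7239,2.5586)
T_A = V + ((C−V)·d_A)·d_A = V + 40.0367·d_A = (45.7954,-14.5922)
T_B = V + ((C−V)·d_B)·d_B = V + 40.0367·d_B = (46.8423,20.2149)
sweep = 180° − θ = 128.4438°

center=(54.7239,2.5586) T_A=(45.7954,-14.5922) T_B=(46.8423,20.2149) sweep=128.4438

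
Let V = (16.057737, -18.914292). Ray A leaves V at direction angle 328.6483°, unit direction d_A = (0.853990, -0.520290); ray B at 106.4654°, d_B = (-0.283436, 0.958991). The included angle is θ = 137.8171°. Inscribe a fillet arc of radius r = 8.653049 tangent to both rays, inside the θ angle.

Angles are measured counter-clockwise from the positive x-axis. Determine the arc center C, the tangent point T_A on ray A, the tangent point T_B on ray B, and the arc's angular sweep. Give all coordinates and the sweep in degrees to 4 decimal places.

center=(23.4100,-13.2611) T_A=(18.9079,-20.6507) T_B=(15.1118,-15.7137) sweep=42.1829

bisector direction at 37.5568° = (0.792749,0.609548)
center distance |VC| = r/sin(θ/2) = 8.653049/sin(68.9086°) = 9.274364
C = V + |VC|·bis = (23.4100,-13.2611)
T_A = V + ((C−V)·d_A)·d_A = V + 3.3375·d_A = (18.9079,-20.6507)
T_B = V + ((C−V)·d_B)·d_B = V + 3.3375·d_B = (15.1118,-15.7137)
sweep = 180° − θ = 42.1829°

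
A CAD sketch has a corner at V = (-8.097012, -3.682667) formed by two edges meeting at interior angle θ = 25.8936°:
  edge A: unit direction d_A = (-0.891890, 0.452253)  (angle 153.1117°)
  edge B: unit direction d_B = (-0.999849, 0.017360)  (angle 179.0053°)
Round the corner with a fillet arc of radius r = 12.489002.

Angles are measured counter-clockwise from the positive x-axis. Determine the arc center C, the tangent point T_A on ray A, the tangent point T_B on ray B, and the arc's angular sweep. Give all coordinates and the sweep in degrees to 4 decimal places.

center=(-62.1979,9.7475) T_A=(-56.5497,20.8864) T_B=(-62.4147,-2.7396) sweep=154.1064

bisector direction at 166.0585° = (-0.970542,0.240931)
center distance |VC| = r/sin(θ/2) = 12.489002/sin(12.9468°) = 55.742966
C = V + |VC|·bis = (-62.1979,9.7475)
T_A = V + ((C−V)·d_A)·d_A = V + 54.3259·d_A = (-56.5497,20.8864)
T_B = V + ((C−V)·d_B)·d_B = V + 54.3259·d_B = (-62.4147,-2.7396)
sweep = 180° − θ = 154.1064°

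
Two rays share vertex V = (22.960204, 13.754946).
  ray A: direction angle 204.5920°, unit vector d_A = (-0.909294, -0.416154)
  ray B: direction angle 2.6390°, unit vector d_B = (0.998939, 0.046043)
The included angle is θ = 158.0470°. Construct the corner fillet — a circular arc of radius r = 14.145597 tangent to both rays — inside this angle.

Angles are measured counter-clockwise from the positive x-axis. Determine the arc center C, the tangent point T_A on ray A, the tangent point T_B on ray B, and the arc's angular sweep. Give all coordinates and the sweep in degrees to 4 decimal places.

bisector direction at 283.6155° = (0.235405,-0.971897)
center distance |VC| = r/sin(θ/2) = 14.145597/sin(79.0235°) = 14.409208
C = V + |VC|·bis = (26.3522,-0.2493)
T_A = V + ((C−V)·d_A)·d_A = V + 2.7436·d_A = (20.4655,12.6132)
T_B = V + ((C−V)·d_B)·d_B = V + 2.7436·d_B = (25.7009,13.8813)
sweep = 180° − θ = 21.9530°

center=(26.3522,-0.2493) T_A=(20.4655,12.6132) T_B=(25.7009,13.8813) sweep=21.9530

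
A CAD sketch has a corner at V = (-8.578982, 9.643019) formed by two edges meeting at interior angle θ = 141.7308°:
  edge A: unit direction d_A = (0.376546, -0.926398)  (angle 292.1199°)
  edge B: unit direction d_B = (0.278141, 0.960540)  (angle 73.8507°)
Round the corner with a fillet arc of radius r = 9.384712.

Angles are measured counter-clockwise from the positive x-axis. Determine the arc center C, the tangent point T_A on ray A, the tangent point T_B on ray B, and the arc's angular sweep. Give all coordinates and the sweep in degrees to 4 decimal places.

center=(1.3411,10.1604) T_A=(-7.3529,6.6266) T_B=(-7.6733,12.7706) sweep=38.2692

bisector direction at 2.9853° = (0.998643,0.052080)
center distance |VC| = r/sin(θ/2) = 9.384712/sin(70.8654°) = 9.933528
C = V + |VC|·bis = (1.3411,10.1604)
T_A = V + ((C−V)·d_A)·d_A = V + 3.2561·d_A = (-7.3529,6.6266)
T_B = V + ((C−V)·d_B)·d_B = V + 3.2561·d_B = (-7.6733,12.7706)
sweep = 180° − θ = 38.2692°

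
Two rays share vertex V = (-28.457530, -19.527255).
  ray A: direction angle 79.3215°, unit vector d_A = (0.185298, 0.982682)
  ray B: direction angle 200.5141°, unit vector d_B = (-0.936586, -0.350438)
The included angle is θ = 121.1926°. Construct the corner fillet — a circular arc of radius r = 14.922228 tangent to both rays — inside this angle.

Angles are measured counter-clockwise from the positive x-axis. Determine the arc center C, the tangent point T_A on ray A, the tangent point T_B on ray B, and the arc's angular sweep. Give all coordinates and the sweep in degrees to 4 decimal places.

center=(-41.5631,-8.4983) T_A=(-26.8993,-11.2634) T_B=(-36.3338,-22.4743) sweep=58.8074

bisector direction at 139.9178° = (-0.765121,0.643886)
center distance |VC| = r/sin(θ/2) = 14.922228/sin(60.5963°) = 17.128713
C = V + |VC|·bis = (-41.5631,-8.4983)
T_A = V + ((C−V)·d_A)·d_A = V + 8.4095·d_A = (-26.8993,-11.2634)
T_B = V + ((C−V)·d_B)·d_B = V + 8.4095·d_B = (-36.3338,-22.4743)
sweep = 180° − θ = 58.8074°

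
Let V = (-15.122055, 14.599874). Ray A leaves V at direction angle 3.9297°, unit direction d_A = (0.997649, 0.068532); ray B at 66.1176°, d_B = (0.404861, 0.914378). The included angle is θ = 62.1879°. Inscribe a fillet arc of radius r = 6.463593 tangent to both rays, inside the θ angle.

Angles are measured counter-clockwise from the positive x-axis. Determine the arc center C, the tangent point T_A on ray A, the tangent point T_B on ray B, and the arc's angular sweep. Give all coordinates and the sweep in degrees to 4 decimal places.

bisector direction at 35.0237° = (0.818915,0.573915)
center distance |VC| = r/sin(θ/2) = 6.463593/sin(31.0939°) = 12.515600
C = V + |VC|·bis = (-4.8728,21.7828)
T_A = V + ((C−V)·d_A)·d_A = V + 10.7174·d_A = (-4.4299,15.3344)
T_B = V + ((C−V)·d_B)·d_B = V + 10.7174·d_B = (-10.7830,24.3996)
sweep = 180° − θ = 117.8121°

center=(-4.8728,21.7828) T_A=(-4.4299,15.3344) T_B=(-10.7830,24.3996) sweep=117.8121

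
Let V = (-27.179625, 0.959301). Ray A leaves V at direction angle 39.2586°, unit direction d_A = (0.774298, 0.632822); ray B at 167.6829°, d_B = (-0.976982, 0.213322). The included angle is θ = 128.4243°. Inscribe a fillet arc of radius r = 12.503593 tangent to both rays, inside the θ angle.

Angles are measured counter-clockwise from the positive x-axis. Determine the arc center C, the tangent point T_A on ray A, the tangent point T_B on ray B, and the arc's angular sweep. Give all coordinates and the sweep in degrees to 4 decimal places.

bisector direction at 103.4707° = (-0.232949,0.972489)
center distance |VC| = r/sin(θ/2) = 12.503593/sin(64.2121°) = 13.886539
C = V + |VC|·bis = (-30.4145,14.4638)
T_A = V + ((C−V)·d_A)·d_A = V + 6.0412·d_A = (-22.5019,4.7823)
T_B = V + ((C−V)·d_B)·d_B = V + 6.0412·d_B = (-33.0818,2.2480)
sweep = 180° − θ = 51.5757°

center=(-30.4145,14.4638) T_A=(-22.5019,4.7823) T_B=(-33.0818,2.2480) sweep=51.5757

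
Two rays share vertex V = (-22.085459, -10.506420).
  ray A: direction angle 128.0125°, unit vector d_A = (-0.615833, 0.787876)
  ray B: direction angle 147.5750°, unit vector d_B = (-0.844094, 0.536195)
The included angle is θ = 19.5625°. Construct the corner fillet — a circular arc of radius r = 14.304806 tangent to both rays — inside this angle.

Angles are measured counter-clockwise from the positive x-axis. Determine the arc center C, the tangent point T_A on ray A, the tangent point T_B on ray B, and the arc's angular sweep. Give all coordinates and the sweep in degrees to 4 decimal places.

bisector direction at 137.7937° = (-0.740731,0.671801)
center distance |VC| = r/sin(θ/2) = 14.304806/sin(9.7812°) = 84.201879
C = V + |VC|·bis = (-84.4564,46.0605)
T_A = V + ((C−V)·d_A)·d_A = V + 82.9779·d_A = (-73.1860,54.8699)
T_B = V + ((C−V)·d_B)·d_B = V + 82.9779·d_B = (-92.1266,33.9859)
sweep = 180° − θ = 160.4375°

center=(-84.4564,46.0605) T_A=(-73.1860,54.8699) T_B=(-92.1266,33.9859) sweep=160.4375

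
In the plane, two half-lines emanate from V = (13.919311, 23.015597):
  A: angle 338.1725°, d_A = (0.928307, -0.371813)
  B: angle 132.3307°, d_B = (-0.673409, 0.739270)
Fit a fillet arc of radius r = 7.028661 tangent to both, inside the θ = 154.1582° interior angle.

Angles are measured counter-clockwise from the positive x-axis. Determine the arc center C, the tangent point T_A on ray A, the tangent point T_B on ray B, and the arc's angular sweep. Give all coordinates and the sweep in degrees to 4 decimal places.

bisector direction at 55.2516° = (0.569974,0.821663)
center distance |VC| = r/sin(θ/2) = 7.028661/sin(77.0791°) = 7.211252
C = V + |VC|·bis = (18.0295,28.9408)
T_A = V + ((C−V)·d_A)·d_A = V + 1.6125·d_A = (15.4162,22.4161)
T_B = V + ((C−V)·d_B)·d_B = V + 1.6125·d_B = (12.8335,24.2077)
sweep = 180° − θ = 25.8418°

center=(18.0295,28.9408) T_A=(15.4162,22.4161) T_B=(12.8335,24.2077) sweep=25.8418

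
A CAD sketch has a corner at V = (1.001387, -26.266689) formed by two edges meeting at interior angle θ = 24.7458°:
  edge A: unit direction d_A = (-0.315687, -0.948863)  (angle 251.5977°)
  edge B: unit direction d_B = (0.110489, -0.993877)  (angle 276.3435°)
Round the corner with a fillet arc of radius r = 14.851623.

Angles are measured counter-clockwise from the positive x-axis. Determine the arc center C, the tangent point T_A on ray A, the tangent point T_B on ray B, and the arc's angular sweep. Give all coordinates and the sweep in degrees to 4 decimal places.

bisector direction at 263.9706° = (-0.105039,-0.994468)
center distance |VC| = r/sin(θ/2) = 14.851623/sin(12.3729°) = 69.311572
C = V + |VC|·bis = (-6.2790,-95.1948)
T_A = V + ((C−V)·d_A)·d_A = V + 67.7017·d_A = (-20.3712,-90.5064)
T_B = V + ((C−V)·d_B)·d_B = V + 67.7017·d_B = (8.4817,-93.5539)
sweep = 180° − θ = 155.2542°

center=(-6.2790,-95.1948) T_A=(-20.3712,-90.5064) T_B=(8.4817,-93.5539) sweep=155.2542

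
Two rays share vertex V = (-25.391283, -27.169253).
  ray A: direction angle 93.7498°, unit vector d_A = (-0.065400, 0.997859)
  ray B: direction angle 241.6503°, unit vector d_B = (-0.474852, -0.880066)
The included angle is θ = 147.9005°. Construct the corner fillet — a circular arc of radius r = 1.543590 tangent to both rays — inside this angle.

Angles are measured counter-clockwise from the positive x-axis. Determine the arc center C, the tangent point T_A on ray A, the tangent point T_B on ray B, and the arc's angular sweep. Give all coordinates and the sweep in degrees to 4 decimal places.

bisector direction at 167.7001° = (-0.977046,0.213030)
center distance |VC| = r/sin(θ/2) = 1.543590/sin(73.9502°) = 1.606196
C = V + |VC|·bis = (-26.9606,-26.8271)
T_A = V + ((C−V)·d_A)·d_A = V + 0.4441·d_A = (-25.4203,-26.7261)
T_B = V + ((C−V)·d_B)·d_B = V + 0.4441·d_B = (-25.6021,-27.5601)
sweep = 180° − θ = 32.0995°

center=(-26.9606,-26.8271) T_A=(-25.4203,-26.7261) T_B=(-25.6021,-27.5601) sweep=32.0995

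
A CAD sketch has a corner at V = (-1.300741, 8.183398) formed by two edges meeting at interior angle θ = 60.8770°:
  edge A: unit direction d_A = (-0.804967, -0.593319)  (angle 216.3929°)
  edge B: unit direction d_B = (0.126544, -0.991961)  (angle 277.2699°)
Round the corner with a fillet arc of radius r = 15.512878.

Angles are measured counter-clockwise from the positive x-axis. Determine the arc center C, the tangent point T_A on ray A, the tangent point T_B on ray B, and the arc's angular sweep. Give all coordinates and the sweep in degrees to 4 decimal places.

bisector direction at 246.8314° = (-0.393438,-0.919351)
center distance |VC| = r/sin(θ/2) = 15.512878/sin(30.4385°) = 30.620753
C = V + |VC|·bis = (-13.3481,-19.9678)
T_A = V + ((C−V)·d_A)·d_A = V + 26.4004·d_A = (-22.5522,-7.4805)
T_B = V + ((C−V)·d_B)·d_B = V + 26.4004·d_B = (2.0401,-18.0048)
sweep = 180° − θ = 119.1230°

center=(-13.3481,-19.9678) T_A=(-22.5522,-7.4805) T_B=(2.0401,-18.0048) sweep=119.1230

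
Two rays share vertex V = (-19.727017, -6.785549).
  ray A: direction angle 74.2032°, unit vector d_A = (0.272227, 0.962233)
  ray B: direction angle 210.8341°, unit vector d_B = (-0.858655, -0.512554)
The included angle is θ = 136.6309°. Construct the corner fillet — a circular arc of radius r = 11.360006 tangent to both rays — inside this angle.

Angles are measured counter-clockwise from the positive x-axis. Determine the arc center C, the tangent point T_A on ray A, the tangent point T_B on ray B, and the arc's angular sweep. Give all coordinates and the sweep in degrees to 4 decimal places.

bisector direction at 142.5187° = (-0.793551,0.608503)
center distance |VC| = r/sin(θ/2) = 11.360006/sin(68.3154°) = 12.225153
C = V + |VC|·bis = (-29.4283,0.6535)
T_A = V + ((C−V)·d_A)·d_A = V + 4.5171·d_A = (-18.4973,-2.4390)
T_B = V + ((C−V)·d_B)·d_B = V + 4.5171·d_B = (-23.6057,-9.1008)
sweep = 180° − θ = 43.3691°

center=(-29.4283,0.6535) T_A=(-18.4973,-2.4390) T_B=(-23.6057,-9.1008) sweep=43.3691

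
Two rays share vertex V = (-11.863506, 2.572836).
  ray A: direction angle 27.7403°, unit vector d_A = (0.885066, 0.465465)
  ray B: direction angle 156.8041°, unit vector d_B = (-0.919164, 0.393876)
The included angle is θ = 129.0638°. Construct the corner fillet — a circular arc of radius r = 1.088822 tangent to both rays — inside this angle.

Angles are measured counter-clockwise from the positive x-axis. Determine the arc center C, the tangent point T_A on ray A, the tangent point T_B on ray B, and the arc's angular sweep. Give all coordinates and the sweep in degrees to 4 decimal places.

center=(-11.9113,3.7779) T_A=(-11.4045,2.8142) T_B=(-12.3402,2.7771) sweep=50.9362

bisector direction at 92.2722° = (-0.039647,0.999214)
center distance |VC| = r/sin(θ/2) = 1.088822/sin(64.5319°) = 1.206017
C = V + |VC|·bis = (-11.9113,3.7779)
T_A = V + ((C−V)·d_A)·d_A = V + 0.5186·d_A = (-11.4045,2.8142)
T_B = V + ((C−V)·d_B)·d_B = V + 0.5186·d_B = (-12.3402,2.7771)
sweep = 180° − θ = 50.9362°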